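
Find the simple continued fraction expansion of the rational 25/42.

Run the Euclidean algorithm on 25 and 42; the successive quotients are the partial quotients a_0, a_1, ... (each step inverts the fractional part left over by the previous one):
  25 = 0*42 + 25, so a_0 = 0.
  42 = 1*25 + 17, so a_1 = 1.
  25 = 1*17 + 8, so a_2 = 1.
  17 = 2*8 + 1, so a_3 = 2.
  8 = 8*1 + 0, so a_4 = 8.
The remainder reaches 0 after 5 divisions, so the expansion has 5 partial quotients, read off in order.

[0; 1, 1, 2, 8]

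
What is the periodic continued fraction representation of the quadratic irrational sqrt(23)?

Write x_i = (sqrt(23) + m_i)/d_i with (m_0, d_0) = (0, 1). a_0 = floor(sqrt(23)) = 4, since 4^2 = 16 <= 23 < 25 = 5^2.
Iterate m_{i+1} = d_i*a_i - m_i, d_{i+1} = (23 - m_{i+1}^2)/d_i, a_{i+1} = floor((a_0 + m_{i+1})/d_{i+1}):
  m_1 = 1*4 - 0 = 4, d_1 = (23 - 4^2)/1 = 7/1 = 7, a_1 = floor((4 + 4)/7) = 1.
  m_2 = 7*1 - 4 = 3, d_2 = (23 - 3^2)/7 = 14/7 = 2, a_2 = floor((4 + 3)/2) = 3.
  m_3 = 2*3 - 3 = 3, d_3 = (23 - 3^2)/2 = 14/2 = 7, a_3 = floor((4 + 3)/7) = 1.
  m_4 = 7*1 - 3 = 4, d_4 = (23 - 4^2)/7 = 7/7 = 1, a_4 = floor((4 + 4)/1) = 8.
  m_5 = 1*8 - 4 = 4, d_5 = (23 - 4^2)/1 = 7/1 = 7: (m_5, d_5) = (m_1, d_1) = (4, 7), so from here the quotients repeat a_1, ..., a_4; the period length is 4.
Hence the expansion of sqrt(23) is a_0 = 4 followed by the repeating block 1, 3, 1, 8 (period 4).

[4; (1, 3, 1, 8)]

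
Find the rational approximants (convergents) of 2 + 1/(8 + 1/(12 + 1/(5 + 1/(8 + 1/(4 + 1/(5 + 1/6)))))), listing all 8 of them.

2/1, 17/8, 206/97, 1047/493, 8582/4041, 35375/16657, 185457/87326, 1148117/540613

Using the convergent recurrence p_i = a_i*p_{i-1} + p_{i-2}, q_i = a_i*q_{i-1} + q_{i-2} with p_{-2}=0, p_{-1}=1, q_{-2}=1, q_{-1}=0:
  i=0: a_0=2, p_0 = 2*1 + 0 = 2, q_0 = 2*0 + 1 = 1.
  i=1: a_1=8, p_1 = 8*2 + 1 = 17, q_1 = 8*1 + 0 = 8.
  i=2: a_2=12, p_2 = 12*17 + 2 = 206, q_2 = 12*8 + 1 = 97.
  i=3: a_3=5, p_3 = 5*206 + 17 = 1047, q_3 = 5*97 + 8 = 493.
  i=4: a_4=8, p_4 = 8*1047 + 206 = 8582, q_4 = 8*493 + 97 = 4041.
  i=5: a_5=4, p_5 = 4*8582 + 1047 = 35375, q_5 = 4*4041 + 493 = 16657.
  i=6: a_6=5, p_6 = 5*35375 + 8582 = 185457, q_6 = 5*16657 + 4041 = 87326.
  i=7: a_7=6, p_7 = 6*185457 + 35375 = 1148117, q_7 = 6*87326 + 16657 = 540613.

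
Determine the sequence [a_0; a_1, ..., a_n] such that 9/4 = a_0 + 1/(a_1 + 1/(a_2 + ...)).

Run the Euclidean algorithm on 9 and 4; the successive quotients are the partial quotients a_0, a_1, ... (each step inverts the fractional part left over by the previous one):
  9 = 2*4 + 1, so a_0 = 2.
  4 = 4*1 + 0, so a_1 = 4.
The remainder reaches 0 after 2 divisions, so the expansion has 2 partial quotients, read off in order.

[2; 4]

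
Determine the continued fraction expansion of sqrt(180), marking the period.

[13; (2, 2, 2, 26)]

Write x_i = (sqrt(180) + m_i)/d_i with (m_0, d_0) = (0, 1). a_0 = floor(sqrt(180)) = 13, since 13^2 = 169 <= 180 < 196 = 14^2.
Iterate m_{i+1} = d_i*a_i - m_i, d_{i+1} = (180 - m_{i+1}^2)/d_i, a_{i+1} = floor((a_0 + m_{i+1})/d_{i+1}):
  m_1 = 1*13 - 0 = 13, d_1 = (180 - 13^2)/1 = 11/1 = 11, a_1 = floor((13 + 13)/11) = 2.
  m_2 = 11*2 - 13 = 9, d_2 = (180 - 9^2)/11 = 99/11 = 9, a_2 = floor((13 + 9)/9) = 2.
  m_3 = 9*2 - 9 = 9, d_3 = (180 - 9^2)/9 = 99/9 = 11, a_3 = floor((13 + 9)/11) = 2.
  m_4 = 11*2 - 9 = 13, d_4 = (180 - 13^2)/11 = 11/11 = 1, a_4 = floor((13 + 13)/1) = 26.
  m_5 = 1*26 - 13 = 13, d_5 = (180 - 13^2)/1 = 11/1 = 11: (m_5, d_5) = (m_1, d_1) = (13, 11), so from here the quotients repeat a_1, ..., a_4; the period length is 4.
Hence the expansion of sqrt(180) is a_0 = 13 followed by the repeating block 2, 2, 2, 26 (period 4).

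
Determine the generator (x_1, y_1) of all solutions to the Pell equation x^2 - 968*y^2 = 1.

(x, y) = (19601, 630)

First expand sqrt(968) as a continued fraction. With x_i = (sqrt(968) + m_i)/d_i and (m_0, d_0) = (0, 1): a_0 = floor(sqrt(968)) = 31, since 31^2 = 961 <= 968 < 1024 = 32^2.
Iterate m_{i+1} = d_i*a_i - m_i, d_{i+1} = (968 - m_{i+1}^2)/d_i, a_{i+1} = floor((a_0 + m_{i+1})/d_{i+1}):
  m_1 = 1*31 - 0 = 31, d_1 = (968 - 31^2)/1 = 7/1 = 7, a_1 = floor((31 + 31)/7) = 8.
  m_2 = 7*8 - 31 = 25, d_2 = (968 - 25^2)/7 = 343/7 = 49, a_2 = floor((31 + 25)/49) = 1.
  m_3 = 49*1 - 25 = 24, d_3 = (968 - 24^2)/49 = 392/49 = 8, a_3 = floor((31 + 24)/8) = 6.
  m_4 = 8*6 - 24 = 24, d_4 = (968 - 24^2)/8 = 392/8 = 49, a_4 = floor((31 + 24)/49) = 1.
  m_5 = 49*1 - 24 = 25, d_5 = (968 - 25^2)/49 = 343/49 = 7, a_5 = floor((31 + 25)/7) = 8.
  m_6 = 7*8 - 25 = 31, d_6 = (968 - 31^2)/7 = 7/7 = 1, a_6 = floor((31 + 31)/1) = 62.
  m_7 = 1*62 - 31 = 31, d_7 = (968 - 31^2)/1 = 7/1 = 7: (m_7, d_7) = (m_1, d_1) = (31, 7), so from here the quotients repeat a_1, ..., a_6; the period length is 6.
So sqrt(968) = [31; (8, 1, 6, 1, 8, 62)] with period length k = 6.
k is even, so the fundamental solution of x^2 - 968y^2 = 1 is (p_{k-1}, q_{k-1}) = (p_5, q_5); compute convergents through index 5.
Convergents (p_i = a_i*p_{i-1} + p_{i-2}, q_i = a_i*q_{i-1} + q_{i-2} with p_{-2}=0, p_{-1}=1, q_{-2}=1, q_{-1}=0):
  i=0: a_0=31, p_0 = 31*1 + 0 = 31, q_0 = 31*0 + 1 = 1.
  i=1: a_1=8, p_1 = 8*31 + 1 = 249, q_1 = 8*1 + 0 = 8.
  i=2: a_2=1, p_2 = 1*249 + 31 = 280, q_2 = 1*8 + 1 = 9.
  i=3: a_3=6, p_3 = 6*280 + 249 = 1929, q_3 = 6*9 + 8 = 62.
  i=4: a_4=1, p_4 = 1*1929 + 280 = 2209, q_4 = 1*62 + 9 = 71.
  i=5: a_5=8, p_5 = 8*2209 + 1929 = 19601, q_5 = 8*71 + 62 = 630.
Check: 19601^2 - 968*630^2 = 384199201 - 384199200 = 1, so (x, y) = (19601, 630) solves the equation, and by the theorem it is the least positive solution.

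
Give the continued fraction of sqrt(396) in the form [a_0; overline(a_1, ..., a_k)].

[19; overline(1, 8, 1, 38)]

Write x_i = (sqrt(396) + m_i)/d_i with (m_0, d_0) = (0, 1). a_0 = floor(sqrt(396)) = 19, since 19^2 = 361 <= 396 < 400 = 20^2.
Iterate m_{i+1} = d_i*a_i - m_i, d_{i+1} = (396 - m_{i+1}^2)/d_i, a_{i+1} = floor((a_0 + m_{i+1})/d_{i+1}):
  m_1 = 1*19 - 0 = 19, d_1 = (396 - 19^2)/1 = 35/1 = 35, a_1 = floor((19 + 19)/35) = 1.
  m_2 = 35*1 - 19 = 16, d_2 = (396 - 16^2)/35 = 140/35 = 4, a_2 = floor((19 + 16)/4) = 8.
  m_3 = 4*8 - 16 = 16, d_3 = (396 - 16^2)/4 = 140/4 = 35, a_3 = floor((19 + 16)/35) = 1.
  m_4 = 35*1 - 16 = 19, d_4 = (396 - 19^2)/35 = 35/35 = 1, a_4 = floor((19 + 19)/1) = 38.
  m_5 = 1*38 - 19 = 19, d_5 = (396 - 19^2)/1 = 35/1 = 35: (m_5, d_5) = (m_1, d_1) = (19, 35), so from here the quotients repeat a_1, ..., a_4; the period length is 4.
Hence the expansion of sqrt(396) is a_0 = 19 followed by the repeating block 1, 8, 1, 38 (period 4).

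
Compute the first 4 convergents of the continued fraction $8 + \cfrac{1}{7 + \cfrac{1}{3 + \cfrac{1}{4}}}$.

8/1, 57/7, 179/22, 773/95

Using the convergent recurrence p_i = a_i*p_{i-1} + p_{i-2}, q_i = a_i*q_{i-1} + q_{i-2} with p_{-2}=0, p_{-1}=1, q_{-2}=1, q_{-1}=0:
  i=0: a_0=8, p_0 = 8*1 + 0 = 8, q_0 = 8*0 + 1 = 1.
  i=1: a_1=7, p_1 = 7*8 + 1 = 57, q_1 = 7*1 + 0 = 7.
  i=2: a_2=3, p_2 = 3*57 + 8 = 179, q_2 = 3*7 + 1 = 22.
  i=3: a_3=4, p_3 = 4*179 + 57 = 773, q_3 = 4*22 + 7 = 95.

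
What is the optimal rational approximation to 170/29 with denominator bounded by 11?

41/7

Expand x = 170/29 as a continued fraction with the Euclidean algorithm:
  170 = 5*29 + 25, so a_0 = 5.
  29 = 1*25 + 4, so a_1 = 1.
  25 = 6*4 + 1, so a_2 = 6.
  4 = 4*1 + 0, so a_3 = 4.
so x = [5; 1, 6, 4].
Convergents (p_i = a_i*p_{i-1} + p_{i-2}, q_i = a_i*q_{i-1} + q_{i-2} with p_{-2}=0, p_{-1}=1, q_{-2}=1, q_{-1}=0), until the denominator exceeds 11:
  i=0: a_0=5, p_0 = 5*1 + 0 = 5, q_0 = 5*0 + 1 = 1.
  i=1: a_1=1, p_1 = 1*5 + 1 = 6, q_1 = 1*1 + 0 = 1.
  i=2: a_2=6, p_2 = 6*6 + 5 = 41, q_2 = 6*1 + 1 = 7.
  i=3: a_3=4, p_3 = 4*41 + 6 = 170, q_3 = 4*7 + 1 = 29.
q_3 = 29 > 11, so the last convergent with denominator <= 11 is p_2/q_2 = 41/7.
The closest fraction with denominator <= 11 is either p_2/q_2 or the intermediate fraction (k*p_2 + p_1)/(k*q_2 + q_1) with the largest k >= 1 whose denominator stays <= 11; these approach x as k grows, and every other convergent or intermediate fraction in range is farther away.
Largest k: floor((11 - q_1)/q_2) = floor((11 - 1)/7) = 1.
That gives (1*41 + 6)/(1*7 + 1) = 47/8.
Compare the errors: |x - 41/7| = |170*7 - 41*29|/(29*7) = 1/203, and |x - 47/8| = |170*8 - 47*29|/(29*8) = 3/232.
Cross-multiplying, 1*232 = 232 < 609 = 3*203, so 1/203 is smaller: the convergent 41/7 is closer to x than 47/8.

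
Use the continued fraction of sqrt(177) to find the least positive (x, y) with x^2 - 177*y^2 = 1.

First expand sqrt(177) as a continued fraction. With x_i = (sqrt(177) + m_i)/d_i and (m_0, d_0) = (0, 1): a_0 = floor(sqrt(177)) = 13, since 13^2 = 169 <= 177 < 196 = 14^2.
Iterate m_{i+1} = d_i*a_i - m_i, d_{i+1} = (177 - m_{i+1}^2)/d_i, a_{i+1} = floor((a_0 + m_{i+1})/d_{i+1}):
  m_1 = 1*13 - 0 = 13, d_1 = (177 - 13^2)/1 = 8/1 = 8, a_1 = floor((13 + 13)/8) = 3.
  m_2 = 8*3 - 13 = 11, d_2 = (177 - 11^2)/8 = 56/8 = 7, a_2 = floor((13 + 11)/7) = 3.
  m_3 = 7*3 - 11 = 10, d_3 = (177 - 10^2)/7 = 77/7 = 11, a_3 = floor((13 + 10)/11) = 2.
  m_4 = 11*2 - 10 = 12, d_4 = (177 - 12^2)/11 = 33/11 = 3, a_4 = floor((13 + 12)/3) = 8.
  m_5 = 3*8 - 12 = 12, d_5 = (177 - 12^2)/3 = 33/3 = 11, a_5 = floor((13 + 12)/11) = 2.
  m_6 = 11*2 - 12 = 10, d_6 = (177 - 10^2)/11 = 77/11 = 7, a_6 = floor((13 + 10)/7) = 3.
  m_7 = 7*3 - 10 = 11, d_7 = (177 - 11^2)/7 = 56/7 = 8, a_7 = floor((13 + 11)/8) = 3.
  m_8 = 8*3 - 11 = 13, d_8 = (177 - 13^2)/8 = 8/8 = 1, a_8 = floor((13 + 13)/1) = 26.
  m_9 = 1*26 - 13 = 13, d_9 = (177 - 13^2)/1 = 8/1 = 8: (m_9, d_9) = (m_1, d_1) = (13, 8), so from here the quotients repeat a_1, ..., a_8; the period length is 8.
So sqrt(177) = [13; (3, 3, 2, 8, 2, 3, 3, 26)] with period length k = 8.
k is even, so the fundamental solution of x^2 - 177y^2 = 1 is (p_{k-1}, q_{k-1}) = (p_7, q_7); compute convergents through index 7.
Convergents (p_i = a_i*p_{i-1} + p_{i-2}, q_i = a_i*q_{i-1} + q_{i-2} with p_{-2}=0, p_{-1}=1, q_{-2}=1, q_{-1}=0):
  i=0: a_0=13, p_0 = 13*1 + 0 = 13, q_0 = 13*0 + 1 = 1.
  i=1: a_1=3, p_1 = 3*13 + 1 = 40, q_1 = 3*1 + 0 = 3.
  i=2: a_2=3, p_2 = 3*40 + 13 = 133, q_2 = 3*3 + 1 = 10.
  i=3: a_3=2, p_3 = 2*133 + 40 = 306, q_3 = 2*10 + 3 = 23.
  i=4: a_4=8, p_4 = 8*306 + 133 = 2581, q_4 = 8*23 + 10 = 194.
  i=5: a_5=2, p_5 = 2*2581 + 306 = 5468, q_5 = 2*194 + 23 = 411.
  i=6: a_6=3, p_6 = 3*5468 + 2581 = 18985, q_6 = 3*411 + 194 = 1427.
  i=7: a_7=3, p_7 = 3*18985 + 5468 = 62423, q_7 = 3*1427 + 411 = 4692.
Check: 62423^2 - 177*4692^2 = 3896630929 - 3896630928 = 1, so (x, y) = (62423, 4692) solves the equation, and by the theorem it is the least positive solution.

(x, y) = (62423, 4692)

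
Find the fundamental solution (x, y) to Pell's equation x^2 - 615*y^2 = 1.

First expand sqrt(615) as a continued fraction. With x_i = (sqrt(615) + m_i)/d_i and (m_0, d_0) = (0, 1): a_0 = floor(sqrt(615)) = 24, since 24^2 = 576 <= 615 < 625 = 25^2.
Iterate m_{i+1} = d_i*a_i - m_i, d_{i+1} = (615 - m_{i+1}^2)/d_i, a_{i+1} = floor((a_0 + m_{i+1})/d_{i+1}):
  m_1 = 1*24 - 0 = 24, d_1 = (615 - 24^2)/1 = 39/1 = 39, a_1 = floor((24 + 24)/39) = 1.
  m_2 = 39*1 - 24 = 15, d_2 = (615 - 15^2)/39 = 390/39 = 10, a_2 = floor((24 + 15)/10) = 3.
  m_3 = 10*3 - 15 = 15, d_3 = (615 - 15^2)/10 = 390/10 = 39, a_3 = floor((24 + 15)/39) = 1.
  m_4 = 39*1 - 15 = 24, d_4 = (615 - 24^2)/39 = 39/39 = 1, a_4 = floor((24 + 24)/1) = 48.
  m_5 = 1*48 - 24 = 24, d_5 = (615 - 24^2)/1 = 39/1 = 39: (m_5, d_5) = (m_1, d_1) = (24, 39), so from here the quotients repeat a_1, ..., a_4; the period length is 4.
So sqrt(615) = [24; (1, 3, 1, 48)] with period length k = 4.
k is even, so the fundamental solution of x^2 - 615y^2 = 1 is (p_{k-1}, q_{k-1}) = (p_3, q_3); compute convergents through index 3.
Convergents (p_i = a_i*p_{i-1} + p_{i-2}, q_i = a_i*q_{i-1} + q_{i-2} with p_{-2}=0, p_{-1}=1, q_{-2}=1, q_{-1}=0):
  i=0: a_0=24, p_0 = 24*1 + 0 = 24, q_0 = 24*0 + 1 = 1.
  i=1: a_1=1, p_1 = 1*24 + 1 = 25, q_1 = 1*1 + 0 = 1.
  i=2: a_2=3, p_2 = 3*25 + 24 = 99, q_2 = 3*1 + 1 = 4.
  i=3: a_3=1, p_3 = 1*99 + 25 = 124, q_3 = 1*4 + 1 = 5.
Check: 124^2 - 615*5^2 = 15376 - 15375 = 1, so (x, y) = (124, 5) solves the equation, and by the theorem it is the least positive solution.

(x, y) = (124, 5)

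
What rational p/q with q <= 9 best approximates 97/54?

9/5

Expand x = 97/54 as a continued fraction with the Euclidean algorithm:
  97 = 1*54 + 43, so a_0 = 1.
  54 = 1*43 + 11, so a_1 = 1.
  43 = 3*11 + 10, so a_2 = 3.
  11 = 1*10 + 1, so a_3 = 1.
  10 = 10*1 + 0, so a_4 = 10.
so x = [1; 1, 3, 1, 10].
Convergents (p_i = a_i*p_{i-1} + p_{i-2}, q_i = a_i*q_{i-1} + q_{i-2} with p_{-2}=0, p_{-1}=1, q_{-2}=1, q_{-1}=0), until the denominator exceeds 9:
  i=0: a_0=1, p_0 = 1*1 + 0 = 1, q_0 = 1*0 + 1 = 1.
  i=1: a_1=1, p_1 = 1*1 + 1 = 2, q_1 = 1*1 + 0 = 1.
  i=2: a_2=3, p_2 = 3*2 + 1 = 7, q_2 = 3*1 + 1 = 4.
  i=3: a_3=1, p_3 = 1*7 + 2 = 9, q_3 = 1*4 + 1 = 5.
  i=4: a_4=10, p_4 = 10*9 + 7 = 97, q_4 = 10*5 + 4 = 54.
q_4 = 54 > 9, so the last convergent with denominator <= 9 is p_3/q_3 = 9/5.
The closest fraction with denominator <= 9 is either p_3/q_3 or the intermediate fraction (k*p_3 + p_2)/(k*q_3 + q_2) with the largest k >= 1 whose denominator stays <= 9; these approach x as k grows, and every other convergent or intermediate fraction in range is farther away.
Largest k: floor((9 - q_2)/q_3) = floor((9 - 4)/5) = 1.
That gives (1*9 + 7)/(1*5 + 4) = 16/9.
Compare the errors: |x - 9/5| = |97*5 - 9*54|/(54*5) = 1/270, and |x - 16/9| = |97*9 - 16*54|/(54*9) = 9/486.
Cross-multiplying, 1*486 = 486 < 2430 = 9*270, so 1/270 is smaller: the convergent 9/5 is closer to x than 16/9.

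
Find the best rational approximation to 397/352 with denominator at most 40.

44/39

Expand x = 397/352 as a continued fraction with the Euclidean algorithm:
  397 = 1*352 + 45, so a_0 = 1.
  352 = 7*45 + 37, so a_1 = 7.
  45 = 1*37 + 8, so a_2 = 1.
  37 = 4*8 + 5, so a_3 = 4.
  8 = 1*5 + 3, so a_4 = 1.
  5 = 1*3 + 2, so a_5 = 1.
  3 = 1*2 + 1, so a_6 = 1.
  2 = 2*1 + 0, so a_7 = 2.
so x = [1; 7, 1, 4, 1, 1, 1, 2].
Convergents (p_i = a_i*p_{i-1} + p_{i-2}, q_i = a_i*q_{i-1} + q_{i-2} with p_{-2}=0, p_{-1}=1, q_{-2}=1, q_{-1}=0), until the denominator exceeds 40:
  i=0: a_0=1, p_0 = 1*1 + 0 = 1, q_0 = 1*0 + 1 = 1.
  i=1: a_1=7, p_1 = 7*1 + 1 = 8, q_1 = 7*1 + 0 = 7.
  i=2: a_2=1, p_2 = 1*8 + 1 = 9, q_2 = 1*7 + 1 = 8.
  i=3: a_3=4, p_3 = 4*9 + 8 = 44, q_3 = 4*8 + 7 = 39.
  i=4: a_4=1, p_4 = 1*44 + 9 = 53, q_4 = 1*39 + 8 = 47.
q_4 = 47 > 40, so the last convergent with denominator <= 40 is p_3/q_3 = 44/39.
The closest fraction with denominator <= 40 is either p_3/q_3 or the intermediate fraction (k*p_3 + p_2)/(k*q_3 + q_2) with the largest k >= 1 whose denominator stays <= 40; these approach x as k grows, and every other convergent or intermediate fraction in range is farther away.
Largest k: floor((40 - q_2)/q_3) = floor((40 - 8)/39) = 0.
Since k = 0, no intermediate fraction beyond p_3/q_3 has denominator <= 40, so the convergent 44/39 is the closest (its error is |397*39 - 44*352|/(352*39) = 5/13728).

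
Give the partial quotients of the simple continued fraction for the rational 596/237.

[2; 1, 1, 16, 2, 3]

Run the Euclidean algorithm on 596 and 237; the successive quotients are the partial quotients a_0, a_1, ... (each step inverts the fractional part left over by the previous one):
  596 = 2*237 + 122, so a_0 = 2.
  237 = 1*122 + 115, so a_1 = 1.
  122 = 1*115 + 7, so a_2 = 1.
  115 = 16*7 + 3, so a_3 = 16.
  7 = 2*3 + 1, so a_4 = 2.
  3 = 3*1 + 0, so a_5 = 3.
The remainder reaches 0 after 6 divisions, so the expansion has 6 partial quotients, read off in order.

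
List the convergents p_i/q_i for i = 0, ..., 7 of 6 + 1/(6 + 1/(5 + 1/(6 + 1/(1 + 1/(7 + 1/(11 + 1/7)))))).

6/1, 37/6, 191/31, 1183/192, 1374/223, 10801/1753, 120185/19506, 852096/138295

Using the convergent recurrence p_i = a_i*p_{i-1} + p_{i-2}, q_i = a_i*q_{i-1} + q_{i-2} with p_{-2}=0, p_{-1}=1, q_{-2}=1, q_{-1}=0:
  i=0: a_0=6, p_0 = 6*1 + 0 = 6, q_0 = 6*0 + 1 = 1.
  i=1: a_1=6, p_1 = 6*6 + 1 = 37, q_1 = 6*1 + 0 = 6.
  i=2: a_2=5, p_2 = 5*37 + 6 = 191, q_2 = 5*6 + 1 = 31.
  i=3: a_3=6, p_3 = 6*191 + 37 = 1183, q_3 = 6*31 + 6 = 192.
  i=4: a_4=1, p_4 = 1*1183 + 191 = 1374, q_4 = 1*192 + 31 = 223.
  i=5: a_5=7, p_5 = 7*1374 + 1183 = 10801, q_5 = 7*223 + 192 = 1753.
  i=6: a_6=11, p_6 = 11*10801 + 1374 = 120185, q_6 = 11*1753 + 223 = 19506.
  i=7: a_7=7, p_7 = 7*120185 + 10801 = 852096, q_7 = 7*19506 + 1753 = 138295.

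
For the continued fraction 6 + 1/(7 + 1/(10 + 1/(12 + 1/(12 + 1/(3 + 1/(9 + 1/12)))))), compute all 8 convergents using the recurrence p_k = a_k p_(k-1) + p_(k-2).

6/1, 43/7, 436/71, 5275/859, 63736/10379, 196483/31996, 1832083/298343, 22181479/3612112

Using the convergent recurrence p_i = a_i*p_{i-1} + p_{i-2}, q_i = a_i*q_{i-1} + q_{i-2} with p_{-2}=0, p_{-1}=1, q_{-2}=1, q_{-1}=0:
  i=0: a_0=6, p_0 = 6*1 + 0 = 6, q_0 = 6*0 + 1 = 1.
  i=1: a_1=7, p_1 = 7*6 + 1 = 43, q_1 = 7*1 + 0 = 7.
  i=2: a_2=10, p_2 = 10*43 + 6 = 436, q_2 = 10*7 + 1 = 71.
  i=3: a_3=12, p_3 = 12*436 + 43 = 5275, q_3 = 12*71 + 7 = 859.
  i=4: a_4=12, p_4 = 12*5275 + 436 = 63736, q_4 = 12*859 + 71 = 10379.
  i=5: a_5=3, p_5 = 3*63736 + 5275 = 196483, q_5 = 3*10379 + 859 = 31996.
  i=6: a_6=9, p_6 = 9*196483 + 63736 = 1832083, q_6 = 9*31996 + 10379 = 298343.
  i=7: a_7=12, p_7 = 12*1832083 + 196483 = 22181479, q_7 = 12*298343 + 31996 = 3612112.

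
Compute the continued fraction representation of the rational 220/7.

Run the Euclidean algorithm on 220 and 7; the successive quotients are the partial quotients a_0, a_1, ... (each step inverts the fractional part left over by the previous one):
  220 = 31*7 + 3, so a_0 = 31.
  7 = 2*3 + 1, so a_1 = 2.
  3 = 3*1 + 0, so a_2 = 3.
The remainder reaches 0 after 3 divisions, so the expansion has 3 partial quotients, read off in order.

[31; 2, 3]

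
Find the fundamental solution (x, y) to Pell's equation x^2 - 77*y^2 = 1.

(x, y) = (351, 40)

First expand sqrt(77) as a continued fraction. With x_i = (sqrt(77) + m_i)/d_i and (m_0, d_0) = (0, 1): a_0 = floor(sqrt(77)) = 8, since 8^2 = 64 <= 77 < 81 = 9^2.
Iterate m_{i+1} = d_i*a_i - m_i, d_{i+1} = (77 - m_{i+1}^2)/d_i, a_{i+1} = floor((a_0 + m_{i+1})/d_{i+1}):
  m_1 = 1*8 - 0 = 8, d_1 = (77 - 8^2)/1 = 13/1 = 13, a_1 = floor((8 + 8)/13) = 1.
  m_2 = 13*1 - 8 = 5, d_2 = (77 - 5^2)/13 = 52/13 = 4, a_2 = floor((8 + 5)/4) = 3.
  m_3 = 4*3 - 5 = 7, d_3 = (77 - 7^2)/4 = 28/4 = 7, a_3 = floor((8 + 7)/7) = 2.
  m_4 = 7*2 - 7 = 7, d_4 = (77 - 7^2)/7 = 28/7 = 4, a_4 = floor((8 + 7)/4) = 3.
  m_5 = 4*3 - 7 = 5, d_5 = (77 - 5^2)/4 = 52/4 = 13, a_5 = floor((8 + 5)/13) = 1.
  m_6 = 13*1 - 5 = 8, d_6 = (77 - 8^2)/13 = 13/13 = 1, a_6 = floor((8 + 8)/1) = 16.
  m_7 = 1*16 - 8 = 8, d_7 = (77 - 8^2)/1 = 13/1 = 13: (m_7, d_7) = (m_1, d_1) = (8, 13), so from here the quotients repeat a_1, ..., a_6; the period length is 6.
So sqrt(77) = [8; (1, 3, 2, 3, 1, 16)] with period length k = 6.
k is even, so the fundamental solution of x^2 - 77y^2 = 1 is (p_{k-1}, q_{k-1}) = (p_5, q_5); compute convergents through index 5.
Convergents (p_i = a_i*p_{i-1} + p_{i-2}, q_i = a_i*q_{i-1} + q_{i-2} with p_{-2}=0, p_{-1}=1, q_{-2}=1, q_{-1}=0):
  i=0: a_0=8, p_0 = 8*1 + 0 = 8, q_0 = 8*0 + 1 = 1.
  i=1: a_1=1, p_1 = 1*8 + 1 = 9, q_1 = 1*1 + 0 = 1.
  i=2: a_2=3, p_2 = 3*9 + 8 = 35, q_2 = 3*1 + 1 = 4.
  i=3: a_3=2, p_3 = 2*35 + 9 = 79, q_3 = 2*4 + 1 = 9.
  i=4: a_4=3, p_4 = 3*79 + 35 = 272, q_4 = 3*9 + 4 = 31.
  i=5: a_5=1, p_5 = 1*272 + 79 = 351, q_5 = 1*31 + 9 = 40.
Check: 351^2 - 77*40^2 = 123201 - 123200 = 1, so (x, y) = (351, 40) solves the equation, and by the theorem it is the least positive solution.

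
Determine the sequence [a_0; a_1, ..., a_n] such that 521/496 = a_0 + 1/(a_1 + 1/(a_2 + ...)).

Run the Euclidean algorithm on 521 and 496; the successive quotients are the partial quotients a_0, a_1, ... (each step inverts the fractional part left over by the previous one):
  521 = 1*496 + 25, so a_0 = 1.
  496 = 19*25 + 21, so a_1 = 19.
  25 = 1*21 + 4, so a_2 = 1.
  21 = 5*4 + 1, so a_3 = 5.
  4 = 4*1 + 0, so a_4 = 4.
The remainder reaches 0 after 5 divisions, so the expansion has 5 partial quotients, read off in order.

[1; 19, 1, 5, 4]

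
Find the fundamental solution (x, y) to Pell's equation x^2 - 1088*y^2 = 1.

First expand sqrt(1088) as a continued fraction. With x_i = (sqrt(1088) + m_i)/d_i and (m_0, d_0) = (0, 1): a_0 = floor(sqrt(1088)) = 32, since 32^2 = 1024 <= 1088 < 1089 = 33^2.
Iterate m_{i+1} = d_i*a_i - m_i, d_{i+1} = (1088 - m_{i+1}^2)/d_i, a_{i+1} = floor((a_0 + m_{i+1})/d_{i+1}):
  m_1 = 1*32 - 0 = 32, d_1 = (1088 - 32^2)/1 = 64/1 = 64, a_1 = floor((32 + 32)/64) = 1.
  m_2 = 64*1 - 32 = 32, d_2 = (1088 - 32^2)/64 = 64/64 = 1, a_2 = floor((32 + 32)/1) = 64.
  m_3 = 1*64 - 32 = 32, d_3 = (1088 - 32^2)/1 = 64/1 = 64: (m_3, d_3) = (m_1, d_1) = (32, 64), so from here the quotients repeat a_1, a_2; the period length is 2.
So sqrt(1088) = [32; (1, 64)] with period length k = 2.
k is even, so the fundamental solution of x^2 - 1088y^2 = 1 is (p_{k-1}, q_{k-1}) = (p_1, q_1); compute convergents through index 1.
Convergents (p_i = a_i*p_{i-1} + p_{i-2}, q_i = a_i*q_{i-1} + q_{i-2} with p_{-2}=0, p_{-1}=1, q_{-2}=1, q_{-1}=0):
  i=0: a_0=32, p_0 = 32*1 + 0 = 32, q_0 = 32*0 + 1 = 1.
  i=1: a_1=1, p_1 = 1*32 + 1 = 33, q_1 = 1*1 + 0 = 1.
Check: 33^2 - 1088*1^2 = 1089 - 1088 = 1, so (x, y) = (33, 1) solves the equation, and by the theorem it is the least positive solution.

(x, y) = (33, 1)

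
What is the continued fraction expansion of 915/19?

[48; 6, 3]

Run the Euclidean algorithm on 915 and 19; the successive quotients are the partial quotients a_0, a_1, ... (each step inverts the fractional part left over by the previous one):
  915 = 48*19 + 3, so a_0 = 48.
  19 = 6*3 + 1, so a_1 = 6.
  3 = 3*1 + 0, so a_2 = 3.
The remainder reaches 0 after 3 divisions, so the expansion has 3 partial quotients, read off in order.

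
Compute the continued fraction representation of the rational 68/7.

[9; 1, 2, 2]

Run the Euclidean algorithm on 68 and 7; the successive quotients are the partial quotients a_0, a_1, ... (each step inverts the fractional part left over by the previous one):
  68 = 9*7 + 5, so a_0 = 9.
  7 = 1*5 + 2, so a_1 = 1.
  5 = 2*2 + 1, so a_2 = 2.
  2 = 2*1 + 0, so a_3 = 2.
The remainder reaches 0 after 4 divisions, so the expansion has 4 partial quotients, read off in order.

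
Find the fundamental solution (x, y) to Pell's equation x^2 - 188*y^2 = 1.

(x, y) = (4607, 336)

First expand sqrt(188) as a continued fraction. With x_i = (sqrt(188) + m_i)/d_i and (m_0, d_0) = (0, 1): a_0 = floor(sqrt(188)) = 13, since 13^2 = 169 <= 188 < 196 = 14^2.
Iterate m_{i+1} = d_i*a_i - m_i, d_{i+1} = (188 - m_{i+1}^2)/d_i, a_{i+1} = floor((a_0 + m_{i+1})/d_{i+1}):
  m_1 = 1*13 - 0 = 13, d_1 = (188 - 13^2)/1 = 19/1 = 19, a_1 = floor((13 + 13)/19) = 1.
  m_2 = 19*1 - 13 = 6, d_2 = (188 - 6^2)/19 = 152/19 = 8, a_2 = floor((13 + 6)/8) = 2.
  m_3 = 8*2 - 6 = 10, d_3 = (188 - 10^2)/8 = 88/8 = 11, a_3 = floor((13 + 10)/11) = 2.
  m_4 = 11*2 - 10 = 12, d_4 = (188 - 12^2)/11 = 44/11 = 4, a_4 = floor((13 + 12)/4) = 6.
  m_5 = 4*6 - 12 = 12, d_5 = (188 - 12^2)/4 = 44/4 = 11, a_5 = floor((13 + 12)/11) = 2.
  m_6 = 11*2 - 12 = 10, d_6 = (188 - 10^2)/11 = 88/11 = 8, a_6 = floor((13 + 10)/8) = 2.
  m_7 = 8*2 - 10 = 6, d_7 = (188 - 6^2)/8 = 152/8 = 19, a_7 = floor((13 + 6)/19) = 1.
  m_8 = 19*1 - 6 = 13, d_8 = (188 - 13^2)/19 = 19/19 = 1, a_8 = floor((13 + 13)/1) = 26.
  m_9 = 1*26 - 13 = 13, d_9 = (188 - 13^2)/1 = 19/1 = 19: (m_9, d_9) = (m_1, d_1) = (13, 19), so from here the quotients repeat a_1, ..., a_8; the period length is 8.
So sqrt(188) = [13; (1, 2, 2, 6, 2, 2, 1, 26)] with period length k = 8.
k is even, so the fundamental solution of x^2 - 188y^2 = 1 is (p_{k-1}, q_{k-1}) = (p_7, q_7); compute convergents through index 7.
Convergents (p_i = a_i*p_{i-1} + p_{i-2}, q_i = a_i*q_{i-1} + q_{i-2} with p_{-2}=0, p_{-1}=1, q_{-2}=1, q_{-1}=0):
  i=0: a_0=13, p_0 = 13*1 + 0 = 13, q_0 = 13*0 + 1 = 1.
  i=1: a_1=1, p_1 = 1*13 + 1 = 14, q_1 = 1*1 + 0 = 1.
  i=2: a_2=2, p_2 = 2*14 + 13 = 41, q_2 = 2*1 + 1 = 3.
  i=3: a_3=2, p_3 = 2*41 + 14 = 96, q_3 = 2*3 + 1 = 7.
  i=4: a_4=6, p_4 = 6*96 + 41 = 617, q_4 = 6*7 + 3 = 45.
  i=5: a_5=2, p_5 = 2*617 + 96 = 1330, q_5 = 2*45 + 7 = 97.
  i=6: a_6=2, p_6 = 2*1330 + 617 = 3277, q_6 = 2*97 + 45 = 239.
  i=7: a_7=1, p_7 = 1*3277 + 1330 = 4607, q_7 = 1*239 + 97 = 336.
Check: 4607^2 - 188*336^2 = 21224449 - 21224448 = 1, so (x, y) = (4607, 336) solves the equation, and by the theorem it is the least positive solution.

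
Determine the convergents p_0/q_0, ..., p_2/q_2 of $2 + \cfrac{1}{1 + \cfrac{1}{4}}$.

2/1, 3/1, 14/5

Using the convergent recurrence p_i = a_i*p_{i-1} + p_{i-2}, q_i = a_i*q_{i-1} + q_{i-2} with p_{-2}=0, p_{-1}=1, q_{-2}=1, q_{-1}=0:
  i=0: a_0=2, p_0 = 2*1 + 0 = 2, q_0 = 2*0 + 1 = 1.
  i=1: a_1=1, p_1 = 1*2 + 1 = 3, q_1 = 1*1 + 0 = 1.
  i=2: a_2=4, p_2 = 4*3 + 2 = 14, q_2 = 4*1 + 1 = 5.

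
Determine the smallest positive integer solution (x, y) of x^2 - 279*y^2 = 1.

(x, y) = (1520, 91)

First expand sqrt(279) as a continued fraction. With x_i = (sqrt(279) + m_i)/d_i and (m_0, d_0) = (0, 1): a_0 = floor(sqrt(279)) = 16, since 16^2 = 256 <= 279 < 289 = 17^2.
Iterate m_{i+1} = d_i*a_i - m_i, d_{i+1} = (279 - m_{i+1}^2)/d_i, a_{i+1} = floor((a_0 + m_{i+1})/d_{i+1}):
  m_1 = 1*16 - 0 = 16, d_1 = (279 - 16^2)/1 = 23/1 = 23, a_1 = floor((16 + 16)/23) = 1.
  m_2 = 23*1 - 16 = 7, d_2 = (279 - 7^2)/23 = 230/23 = 10, a_2 = floor((16 + 7)/10) = 2.
  m_3 = 10*2 - 7 = 13, d_3 = (279 - 13^2)/10 = 110/10 = 11, a_3 = floor((16 + 13)/11) = 2.
  m_4 = 11*2 - 13 = 9, d_4 = (279 - 9^2)/11 = 198/11 = 18, a_4 = floor((16 + 9)/18) = 1.
  m_5 = 18*1 - 9 = 9, d_5 = (279 - 9^2)/18 = 198/18 = 11, a_5 = floor((16 + 9)/11) = 2.
  m_6 = 11*2 - 9 = 13, d_6 = (279 - 13^2)/11 = 110/11 = 10, a_6 = floor((16 + 13)/10) = 2.
  m_7 = 10*2 - 13 = 7, d_7 = (279 - 7^2)/10 = 230/10 = 23, a_7 = floor((16 + 7)/23) = 1.
  m_8 = 23*1 - 7 = 16, d_8 = (279 - 16^2)/23 = 23/23 = 1, a_8 = floor((16 + 16)/1) = 32.
  m_9 = 1*32 - 16 = 16, d_9 = (279 - 16^2)/1 = 23/1 = 23: (m_9, d_9) = (m_1, d_1) = (16, 23), so from here the quotients repeat a_1, ..., a_8; the period length is 8.
So sqrt(279) = [16; (1, 2, 2, 1, 2, 2, 1, 32)] with period length k = 8.
k is even, so the fundamental solution of x^2 - 279y^2 = 1 is (p_{k-1}, q_{k-1}) = (p_7, q_7); compute convergents through index 7.
Convergents (p_i = a_i*p_{i-1} + p_{i-2}, q_i = a_i*q_{i-1} + q_{i-2} with p_{-2}=0, p_{-1}=1, q_{-2}=1, q_{-1}=0):
  i=0: a_0=16, p_0 = 16*1 + 0 = 16, q_0 = 16*0 + 1 = 1.
  i=1: a_1=1, p_1 = 1*16 + 1 = 17, q_1 = 1*1 + 0 = 1.
  i=2: a_2=2, p_2 = 2*17 + 16 = 50, q_2 = 2*1 + 1 = 3.
  i=3: a_3=2, p_3 = 2*50 + 17 = 117, q_3 = 2*3 + 1 = 7.
  i=4: a_4=1, p_4 = 1*117 + 50 = 167, q_4 = 1*7 + 3 = 10.
  i=5: a_5=2, p_5 = 2*167 + 117 = 451, q_5 = 2*10 + 7 = 27.
  i=6: a_6=2, p_6 = 2*451 + 167 = 1069, q_6 = 2*27 + 10 = 64.
  i=7: a_7=1, p_7 = 1*1069 + 451 = 1520, q_7 = 1*64 + 27 = 91.
Check: 1520^2 - 279*91^2 = 2310400 - 2310399 = 1, so (x, y) = (1520, 91) solves the equation, and by the theorem it is the least positive solution.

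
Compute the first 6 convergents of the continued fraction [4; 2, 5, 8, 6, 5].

4/1, 9/2, 49/11, 401/90, 2455/551, 12676/2845

Using the convergent recurrence p_i = a_i*p_{i-1} + p_{i-2}, q_i = a_i*q_{i-1} + q_{i-2} with p_{-2}=0, p_{-1}=1, q_{-2}=1, q_{-1}=0:
  i=0: a_0=4, p_0 = 4*1 + 0 = 4, q_0 = 4*0 + 1 = 1.
  i=1: a_1=2, p_1 = 2*4 + 1 = 9, q_1 = 2*1 + 0 = 2.
  i=2: a_2=5, p_2 = 5*9 + 4 = 49, q_2 = 5*2 + 1 = 11.
  i=3: a_3=8, p_3 = 8*49 + 9 = 401, q_3 = 8*11 + 2 = 90.
  i=4: a_4=6, p_4 = 6*401 + 49 = 2455, q_4 = 6*90 + 11 = 551.
  i=5: a_5=5, p_5 = 5*2455 + 401 = 12676, q_5 = 5*551 + 90 = 2845.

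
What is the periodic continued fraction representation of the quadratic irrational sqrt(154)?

Write x_i = (sqrt(154) + m_i)/d_i with (m_0, d_0) = (0, 1). a_0 = floor(sqrt(154)) = 12, since 12^2 = 144 <= 154 < 169 = 13^2.
Iterate m_{i+1} = d_i*a_i - m_i, d_{i+1} = (154 - m_{i+1}^2)/d_i, a_{i+1} = floor((a_0 + m_{i+1})/d_{i+1}):
  m_1 = 1*12 - 0 = 12, d_1 = (154 - 12^2)/1 = 10/1 = 10, a_1 = floor((12 + 12)/10) = 2.
  m_2 = 10*2 - 12 = 8, d_2 = (154 - 8^2)/10 = 90/10 = 9, a_2 = floor((12 + 8)/9) = 2.
  m_3 = 9*2 - 8 = 10, d_3 = (154 - 10^2)/9 = 54/9 = 6, a_3 = floor((12 + 10)/6) = 3.
  m_4 = 6*3 - 10 = 8, d_4 = (154 - 8^2)/6 = 90/6 = 15, a_4 = floor((12 + 8)/15) = 1.
  m_5 = 15*1 - 8 = 7, d_5 = (154 - 7^2)/15 = 105/15 = 7, a_5 = floor((12 + 7)/7) = 2.
  m_6 = 7*2 - 7 = 7, d_6 = (154 - 7^2)/7 = 105/7 = 15, a_6 = floor((12 + 7)/15) = 1.
  m_7 = 15*1 - 7 = 8, d_7 = (154 - 8^2)/15 = 90/15 = 6, a_7 = floor((12 + 8)/6) = 3.
  m_8 = 6*3 - 8 = 10, d_8 = (154 - 10^2)/6 = 54/6 = 9, a_8 = floor((12 + 10)/9) = 2.
  m_9 = 9*2 - 10 = 8, d_9 = (154 - 8^2)/9 = 90/9 = 10, a_9 = floor((12 + 8)/10) = 2.
  m_10 = 10*2 - 8 = 12, d_10 = (154 - 12^2)/10 = 10/10 = 1, a_10 = floor((12 + 12)/1) = 24.
  m_11 = 1*24 - 12 = 12, d_11 = (154 - 12^2)/1 = 10/1 = 10: (m_11, d_11) = (m_1, d_1) = (12, 10), so from here the quotients repeat a_1, ..., a_10; the period length is 10.
Hence the expansion of sqrt(154) is a_0 = 12 followed by the repeating block 2, 2, 3, 1, 2, 1, 3, 2, 2, 24 (period 10).

[12; (2, 2, 3, 1, 2, 1, 3, 2, 2, 24)]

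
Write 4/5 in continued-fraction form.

Run the Euclidean algorithm on 4 and 5; the successive quotients are the partial quotients a_0, a_1, ... (each step inverts the fractional part left over by the previous one):
  4 = 0*5 + 4, so a_0 = 0.
  5 = 1*4 + 1, so a_1 = 1.
  4 = 4*1 + 0, so a_2 = 4.
The remainder reaches 0 after 3 divisions, so the expansion has 3 partial quotients, read off in order.

[0; 1, 4]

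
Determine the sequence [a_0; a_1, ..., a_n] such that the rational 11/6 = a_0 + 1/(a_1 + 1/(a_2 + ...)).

[1; 1, 5]

Run the Euclidean algorithm on 11 and 6; the successive quotients are the partial quotients a_0, a_1, ... (each step inverts the fractional part left over by the previous one):
  11 = 1*6 + 5, so a_0 = 1.
  6 = 1*5 + 1, so a_1 = 1.
  5 = 5*1 + 0, so a_2 = 5.
The remainder reaches 0 after 3 divisions, so the expansion has 3 partial quotients, read off in order.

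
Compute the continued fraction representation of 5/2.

Run the Euclidean algorithm on 5 and 2; the successive quotients are the partial quotients a_0, a_1, ... (each step inverts the fractional part left over by the previous one):
  5 = 2*2 + 1, so a_0 = 2.
  2 = 2*1 + 0, so a_1 = 2.
The remainder reaches 0 after 2 divisions, so the expansion has 2 partial quotients, read off in order.

[2; 2]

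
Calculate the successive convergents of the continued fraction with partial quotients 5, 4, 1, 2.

5/1, 21/4, 26/5, 73/14

Using the convergent recurrence p_i = a_i*p_{i-1} + p_{i-2}, q_i = a_i*q_{i-1} + q_{i-2} with p_{-2}=0, p_{-1}=1, q_{-2}=1, q_{-1}=0:
  i=0: a_0=5, p_0 = 5*1 + 0 = 5, q_0 = 5*0 + 1 = 1.
  i=1: a_1=4, p_1 = 4*5 + 1 = 21, q_1 = 4*1 + 0 = 4.
  i=2: a_2=1, p_2 = 1*21 + 5 = 26, q_2 = 1*4 + 1 = 5.
  i=3: a_3=2, p_3 = 2*26 + 21 = 73, q_3 = 2*5 + 4 = 14.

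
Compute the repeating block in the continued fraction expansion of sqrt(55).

Write x_i = (sqrt(55) + m_i)/d_i with (m_0, d_0) = (0, 1). a_0 = floor(sqrt(55)) = 7, since 7^2 = 49 <= 55 < 64 = 8^2.
Iterate m_{i+1} = d_i*a_i - m_i, d_{i+1} = (55 - m_{i+1}^2)/d_i, a_{i+1} = floor((a_0 + m_{i+1})/d_{i+1}):
  m_1 = 1*7 - 0 = 7, d_1 = (55 - 7^2)/1 = 6/1 = 6, a_1 = floor((7 + 7)/6) = 2.
  m_2 = 6*2 - 7 = 5, d_2 = (55 - 5^2)/6 = 30/6 = 5, a_2 = floor((7 + 5)/5) = 2.
  m_3 = 5*2 - 5 = 5, d_3 = (55 - 5^2)/5 = 30/5 = 6, a_3 = floor((7 + 5)/6) = 2.
  m_4 = 6*2 - 5 = 7, d_4 = (55 - 7^2)/6 = 6/6 = 1, a_4 = floor((7 + 7)/1) = 14.
  m_5 = 1*14 - 7 = 7, d_5 = (55 - 7^2)/1 = 6/1 = 6: (m_5, d_5) = (m_1, d_1) = (7, 6), so from here the quotients repeat a_1, ..., a_4; the period length is 4.
Hence the expansion of sqrt(55) is a_0 = 7 followed by the repeating block 2, 2, 2, 14 (period 4).

[7; (2, 2, 2, 14)]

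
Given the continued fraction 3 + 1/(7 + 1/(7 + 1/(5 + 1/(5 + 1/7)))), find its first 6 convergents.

3/1, 22/7, 157/50, 807/257, 4192/1335, 30151/9602

Using the convergent recurrence p_i = a_i*p_{i-1} + p_{i-2}, q_i = a_i*q_{i-1} + q_{i-2} with p_{-2}=0, p_{-1}=1, q_{-2}=1, q_{-1}=0:
  i=0: a_0=3, p_0 = 3*1 + 0 = 3, q_0 = 3*0 + 1 = 1.
  i=1: a_1=7, p_1 = 7*3 + 1 = 22, q_1 = 7*1 + 0 = 7.
  i=2: a_2=7, p_2 = 7*22 + 3 = 157, q_2 = 7*7 + 1 = 50.
  i=3: a_3=5, p_3 = 5*157 + 22 = 807, q_3 = 5*50 + 7 = 257.
  i=4: a_4=5, p_4 = 5*807 + 157 = 4192, q_4 = 5*257 + 50 = 1335.
  i=5: a_5=7, p_5 = 7*4192 + 807 = 30151, q_5 = 7*1335 + 257 = 9602.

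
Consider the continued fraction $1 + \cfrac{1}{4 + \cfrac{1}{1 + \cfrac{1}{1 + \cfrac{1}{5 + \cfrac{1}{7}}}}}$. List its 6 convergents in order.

1/1, 5/4, 6/5, 11/9, 61/50, 438/359

Using the convergent recurrence p_i = a_i*p_{i-1} + p_{i-2}, q_i = a_i*q_{i-1} + q_{i-2} with p_{-2}=0, p_{-1}=1, q_{-2}=1, q_{-1}=0:
  i=0: a_0=1, p_0 = 1*1 + 0 = 1, q_0 = 1*0 + 1 = 1.
  i=1: a_1=4, p_1 = 4*1 + 1 = 5, q_1 = 4*1 + 0 = 4.
  i=2: a_2=1, p_2 = 1*5 + 1 = 6, q_2 = 1*4 + 1 = 5.
  i=3: a_3=1, p_3 = 1*6 + 5 = 11, q_3 = 1*5 + 4 = 9.
  i=4: a_4=5, p_4 = 5*11 + 6 = 61, q_4 = 5*9 + 5 = 50.
  i=5: a_5=7, p_5 = 7*61 + 11 = 438, q_5 = 7*50 + 9 = 359.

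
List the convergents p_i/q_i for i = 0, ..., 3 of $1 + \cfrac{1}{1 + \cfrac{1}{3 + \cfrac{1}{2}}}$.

1/1, 2/1, 7/4, 16/9

Using the convergent recurrence p_i = a_i*p_{i-1} + p_{i-2}, q_i = a_i*q_{i-1} + q_{i-2} with p_{-2}=0, p_{-1}=1, q_{-2}=1, q_{-1}=0:
  i=0: a_0=1, p_0 = 1*1 + 0 = 1, q_0 = 1*0 + 1 = 1.
  i=1: a_1=1, p_1 = 1*1 + 1 = 2, q_1 = 1*1 + 0 = 1.
  i=2: a_2=3, p_2 = 3*2 + 1 = 7, q_2 = 3*1 + 1 = 4.
  i=3: a_3=2, p_3 = 2*7 + 2 = 16, q_3 = 2*4 + 1 = 9.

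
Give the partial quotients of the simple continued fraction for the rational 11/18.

[0; 1, 1, 1, 1, 3]

Run the Euclidean algorithm on 11 and 18; the successive quotients are the partial quotients a_0, a_1, ... (each step inverts the fractional part left over by the previous one):
  11 = 0*18 + 11, so a_0 = 0.
  18 = 1*11 + 7, so a_1 = 1.
  11 = 1*7 + 4, so a_2 = 1.
  7 = 1*4 + 3, so a_3 = 1.
  4 = 1*3 + 1, so a_4 = 1.
  3 = 3*1 + 0, so a_5 = 3.
The remainder reaches 0 after 6 divisions, so the expansion has 6 partial quotients, read off in order.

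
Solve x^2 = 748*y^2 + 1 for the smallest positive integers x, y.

(x, y) = (5658247, 206886)

First expand sqrt(748) as a continued fraction. With x_i = (sqrt(748) + m_i)/d_i and (m_0, d_0) = (0, 1): a_0 = floor(sqrt(748)) = 27, since 27^2 = 729 <= 748 < 784 = 28^2.
Iterate m_{i+1} = d_i*a_i - m_i, d_{i+1} = (748 - m_{i+1}^2)/d_i, a_{i+1} = floor((a_0 + m_{i+1})/d_{i+1}):
  m_1 = 1*27 - 0 = 27, d_1 = (748 - 27^2)/1 = 19/1 = 19, a_1 = floor((27 + 27)/19) = 2.
  m_2 = 19*2 - 27 = 11, d_2 = (748 - 11^2)/19 = 627/19 = 33, a_2 = floor((27 + 11)/33) = 1.
  m_3 = 33*1 - 11 = 22, d_3 = (748 - 22^2)/33 = 264/33 = 8, a_3 = floor((27 + 22)/8) = 6.
  m_4 = 8*6 - 22 = 26, d_4 = (748 - 26^2)/8 = 72/8 = 9, a_4 = floor((27 + 26)/9) = 5.
  m_5 = 9*5 - 26 = 19, d_5 = (748 - 19^2)/9 = 387/9 = 43, a_5 = floor((27 + 19)/43) = 1.
  m_6 = 43*1 - 19 = 24, d_6 = (748 - 24^2)/43 = 172/43 = 4, a_6 = floor((27 + 24)/4) = 12.
  m_7 = 4*12 - 24 = 24, d_7 = (748 - 24^2)/4 = 172/4 = 43, a_7 = floor((27 + 24)/43) = 1.
  m_8 = 43*1 - 24 = 19, d_8 = (748 - 19^2)/43 = 387/43 = 9, a_8 = floor((27 + 19)/9) = 5.
  m_9 = 9*5 - 19 = 26, d_9 = (748 - 26^2)/9 = 72/9 = 8, a_9 = floor((27 + 26)/8) = 6.
  m_10 = 8*6 - 26 = 22, d_10 = (748 - 22^2)/8 = 264/8 = 33, a_10 = floor((27 + 22)/33) = 1.
  m_11 = 33*1 - 22 = 11, d_11 = (748 - 11^2)/33 = 627/33 = 19, a_11 = floor((27 + 11)/19) = 2.
  m_12 = 19*2 - 11 = 27, d_12 = (748 - 27^2)/19 = 19/19 = 1, a_12 = floor((27 + 27)/1) = 54.
  m_13 = 1*54 - 27 = 27, d_13 = (748 - 27^2)/1 = 19/1 = 19: (m_13, d_13) = (m_1, d_1) = (27, 19), so from here the quotients repeat a_1, ..., a_12; the period length is 12.
So sqrt(748) = [27; (2, 1, 6, 5, 1, 12, 1, 5, 6, 1, 2, 54)] with period length k = 12.
k is even, so the fundamental solution of x^2 - 748y^2 = 1 is (p_{k-1}, q_{k-1}) = (p_11, q_11); compute convergents through index 11.
Convergents (p_i = a_i*p_{i-1} + p_{i-2}, q_i = a_i*q_{i-1} + q_{i-2} with p_{-2}=0, p_{-1}=1, q_{-2}=1, q_{-1}=0):
  i=0: a_0=27, p_0 = 27*1 + 0 = 27, q_0 = 27*0 + 1 = 1.
  i=1: a_1=2, p_1 = 2*27 + 1 = 55, q_1 = 2*1 + 0 = 2.
  i=2: a_2=1, p_2 = 1*55 + 27 = 82, q_2 = 1*2 + 1 = 3.
  i=3: a_3=6, p_3 = 6*82 + 55 = 547, q_3 = 6*3 + 2 = 20.
  i=4: a_4=5, p_4 = 5*547 + 82 = 2817, q_4 = 5*20 + 3 = 103.
  i=5: a_5=1, p_5 = 1*2817 + 547 = 3364, q_5 = 1*103 + 20 = 123.
  i=6: a_6=12, p_6 = 12*3364 + 2817 = 43185, q_6 = 12*123 + 103 = 1579.
  i=7: a_7=1, p_7 = 1*43185 + 3364 = 46549, q_7 = 1*1579 + 123 = 1702.
  i=8: a_8=5, p_8 = 5*46549 + 43185 = 275930, q_8 = 5*1702 + 1579 = 10089.
  i=9: a_9=6, p_9 = 6*275930 + 46549 = 1702129, q_9 = 6*10089 + 1702 = 62236.
  i=10: a_10=1, p_10 = 1*1702129 + 275930 = 1978059, q_10 = 1*62236 + 10089 = 72325.
  i=11: a_11=2, p_11 = 2*1978059 + 1702129 = 5658247, q_11 = 2*72325 + 62236 = 206886.
Check: 5658247^2 - 748*206886^2 = 32015759113009 - 32015759113008 = 1, so (x, y) = (5658247, 206886) solves the equation, and by the theorem it is the least positive solution.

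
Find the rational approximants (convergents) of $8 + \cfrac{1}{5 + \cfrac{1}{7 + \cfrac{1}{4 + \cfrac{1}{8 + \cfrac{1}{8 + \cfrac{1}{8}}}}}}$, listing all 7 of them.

Using the convergent recurrence p_i = a_i*p_{i-1} + p_{i-2}, q_i = a_i*q_{i-1} + q_{i-2} with p_{-2}=0, p_{-1}=1, q_{-2}=1, q_{-1}=0:
  i=0: a_0=8, p_0 = 8*1 + 0 = 8, q_0 = 8*0 + 1 = 1.
  i=1: a_1=5, p_1 = 5*8 + 1 = 41, q_1 = 5*1 + 0 = 5.
  i=2: a_2=7, p_2 = 7*41 + 8 = 295, q_2 = 7*5 + 1 = 36.
  i=3: a_3=4, p_3 = 4*295 + 41 = 1221, q_3 = 4*36 + 5 = 149.
  i=4: a_4=8, p_4 = 8*1221 + 295 = 10063, q_4 = 8*149 + 36 = 1228.
  i=5: a_5=8, p_5 = 8*10063 + 1221 = 81725, q_5 = 8*1228 + 149 = 9973.
  i=6: a_6=8, p_6 = 8*81725 + 10063 = 663863, q_6 = 8*9973 + 1228 = 81012.

8/1, 41/5, 295/36, 1221/149, 10063/1228, 81725/9973, 663863/81012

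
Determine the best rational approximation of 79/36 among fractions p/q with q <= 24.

46/21

Expand x = 79/36 as a continued fraction with the Euclidean algorithm:
  79 = 2*36 + 7, so a_0 = 2.
  36 = 5*7 + 1, so a_1 = 5.
  7 = 7*1 + 0, so a_2 = 7.
so x = [2; 5, 7].
Convergents (p_i = a_i*p_{i-1} + p_{i-2}, q_i = a_i*q_{i-1} + q_{i-2} with p_{-2}=0, p_{-1}=1, q_{-2}=1, q_{-1}=0), until the denominator exceeds 24:
  i=0: a_0=2, p_0 = 2*1 + 0 = 2, q_0 = 2*0 + 1 = 1.
  i=1: a_1=5, p_1 = 5*2 + 1 = 11, q_1 = 5*1 + 0 = 5.
  i=2: a_2=7, p_2 = 7*11 + 2 = 79, q_2 = 7*5 + 1 = 36.
q_2 = 36 > 24, so the last convergent with denominator <= 24 is p_1/q_1 = 11/5.
The closest fraction with denominator <= 24 is either p_1/q_1 or the intermediate fraction (k*p_1 + p_0)/(k*q_1 + q_0) with the largest k >= 1 whose denominator stays <= 24; these approach x as k grows, and every other convergent or intermediate fraction in range is farther away.
Largest k: floor((24 - q_0)/q_1) = floor((24 - 1)/5) = 4.
That gives (4*11 + 2)/(4*5 + 1) = 46/21.
Compare the errors: |x - 11/5| = |79*5 - 11*36|/(36*5) = 1/180, and |x - 46/21| = |79*21 - 46*36|/(36*21) = 3/756.
Cross-multiplying, 3*180 = 540 < 756 = 1*756, so 3/756 is smaller: the intermediate fraction 46/21 is closer to x than 11/5.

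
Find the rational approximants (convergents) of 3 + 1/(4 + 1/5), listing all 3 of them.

3/1, 13/4, 68/21

Using the convergent recurrence p_i = a_i*p_{i-1} + p_{i-2}, q_i = a_i*q_{i-1} + q_{i-2} with p_{-2}=0, p_{-1}=1, q_{-2}=1, q_{-1}=0:
  i=0: a_0=3, p_0 = 3*1 + 0 = 3, q_0 = 3*0 + 1 = 1.
  i=1: a_1=4, p_1 = 4*3 + 1 = 13, q_1 = 4*1 + 0 = 4.
  i=2: a_2=5, p_2 = 5*13 + 3 = 68, q_2 = 5*4 + 1 = 21.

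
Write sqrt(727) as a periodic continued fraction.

[26; (1, 25, 1, 52)]

Write x_i = (sqrt(727) + m_i)/d_i with (m_0, d_0) = (0, 1). a_0 = floor(sqrt(727)) = 26, since 26^2 = 676 <= 727 < 729 = 27^2.
Iterate m_{i+1} = d_i*a_i - m_i, d_{i+1} = (727 - m_{i+1}^2)/d_i, a_{i+1} = floor((a_0 + m_{i+1})/d_{i+1}):
  m_1 = 1*26 - 0 = 26, d_1 = (727 - 26^2)/1 = 51/1 = 51, a_1 = floor((26 + 26)/51) = 1.
  m_2 = 51*1 - 26 = 25, d_2 = (727 - 25^2)/51 = 102/51 = 2, a_2 = floor((26 + 25)/2) = 25.
  m_3 = 2*25 - 25 = 25, d_3 = (727 - 25^2)/2 = 102/2 = 51, a_3 = floor((26 + 25)/51) = 1.
  m_4 = 51*1 - 25 = 26, d_4 = (727 - 26^2)/51 = 51/51 = 1, a_4 = floor((26 + 26)/1) = 52.
  m_5 = 1*52 - 26 = 26, d_5 = (727 - 26^2)/1 = 51/1 = 51: (m_5, d_5) = (m_1, d_1) = (26, 51), so from here the quotients repeat a_1, ..., a_4; the period length is 4.
Hence the expansion of sqrt(727) is a_0 = 26 followed by the repeating block 1, 25, 1, 52 (period 4).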